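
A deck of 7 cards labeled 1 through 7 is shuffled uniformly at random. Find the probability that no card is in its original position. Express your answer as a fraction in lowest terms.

This is the derangement probability: permutations of 7 with no fixed point.
D(7) = 7! · (1 − 1/1! + 1/2! − ··· + (−1)^7/7!) = 1854.
P = 1854/5040 = 103/280.

103/280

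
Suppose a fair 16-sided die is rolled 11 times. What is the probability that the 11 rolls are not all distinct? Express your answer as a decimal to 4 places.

P(all 11 different) = 16/16 · 15/16 · ··· · 6/16 ≈ 0.0099.
P(at least two equal) = 1 − 0.0099 = 0.9901.

0.9901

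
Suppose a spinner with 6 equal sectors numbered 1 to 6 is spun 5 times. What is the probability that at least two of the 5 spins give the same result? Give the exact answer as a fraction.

P(all 5 different) = 6/6 · 5/6 · ··· · 2/6 = 5/54.
P(at least two equal) = 1 − 5/54 = 49/54.

49/54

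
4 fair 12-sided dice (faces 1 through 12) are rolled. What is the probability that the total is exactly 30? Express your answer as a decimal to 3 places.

0.048

There are 12^4 = 20736 equally likely outcomes.
The number of ordered 4-tuples from {1,…,12} summing to 30 is 994.
P(sum = 30) = 994/20736 = 497/10368 ≈ 0.048.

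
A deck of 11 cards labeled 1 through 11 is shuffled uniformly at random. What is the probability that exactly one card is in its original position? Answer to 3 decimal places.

0.368

Choose which one is fixed: C(11,1) = 11 ways.
The remaining 10 must have no fixed point: D(10) = 1334961.
P = 11·1334961/39916800 = 16481/44800 ≈ 0.368.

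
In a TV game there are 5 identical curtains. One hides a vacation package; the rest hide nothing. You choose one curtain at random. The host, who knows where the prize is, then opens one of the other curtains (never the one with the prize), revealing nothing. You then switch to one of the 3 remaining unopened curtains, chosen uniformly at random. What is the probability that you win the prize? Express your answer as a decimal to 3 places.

0.267

Your original curtain holds the prize with probability 1/5, so the other 4 collectively hold it with probability 4/5.
The host can always find an empty curtain to open, so this doesn't change that 4/5; it is now spread over the 3 remaining unopened curtains.
P(win by switching) = (4/5) · (1/3) = 4/15 ≈ 0.267.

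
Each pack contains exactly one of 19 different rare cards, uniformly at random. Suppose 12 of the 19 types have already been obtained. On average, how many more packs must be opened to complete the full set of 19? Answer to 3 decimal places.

Starting from 12 distinct types, each trial gives a new one with probability (19−i)/19 when i types are held, so the wait for the next new type is 19/(19−i).
E = 19/7 + 19/6 + 19/5 + 19/4 + 19/3 + 19/2 + 19/1 = 6897/140 ≈ 49.264.

49.264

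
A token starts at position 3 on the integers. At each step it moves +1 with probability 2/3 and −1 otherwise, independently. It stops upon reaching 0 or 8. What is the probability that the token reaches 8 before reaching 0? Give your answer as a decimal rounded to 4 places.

0.8784

Let r = q/p = (1/3)/(2/3) = 1/2. The recurrence P(i) = p·P(i+1) + q·P(i−1) with P(0)=0, P(8)=1 gives P(i) = (1 − r^i)/(1 − r^8).
P(3) = (1 − (1/2)^3) / (1 − (1/2)^8) = 224/255 ≈ 0.8784.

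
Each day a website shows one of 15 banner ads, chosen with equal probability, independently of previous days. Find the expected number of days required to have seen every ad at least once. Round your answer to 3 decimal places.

49.773

After i distinct types are collected, each trial gives a new one with probability (15−i)/15, so the expected wait for the next new type is 15/(15−i).
E = 15/15 + 15/14 + 15/13 + 15/12 + 15/11 + 15/10 + 15/9 + 15/8 + 15/7 + 15/6 + 15/5 + 15/4 + 15/3 + 15/2 + 15/1 = 1195757/24024 ≈ 49.773.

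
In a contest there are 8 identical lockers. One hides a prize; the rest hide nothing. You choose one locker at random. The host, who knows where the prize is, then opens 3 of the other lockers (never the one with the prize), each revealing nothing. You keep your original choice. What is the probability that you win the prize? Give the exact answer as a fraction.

1/8

The host can always open 3 empty lockers regardless of your choice, so the reveals give no information about your original locker.
P(win by staying) = 1/8.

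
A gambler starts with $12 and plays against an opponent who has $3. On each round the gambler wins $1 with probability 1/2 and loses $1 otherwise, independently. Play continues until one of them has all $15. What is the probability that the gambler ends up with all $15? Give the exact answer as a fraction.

With a fair step, P(i) = ½P(i−1) + ½P(i+1) with P(0)=0, P(15)=1 has the linear solution P(i) = i/15.
P(12) = 12/15 = 4/5.

4/5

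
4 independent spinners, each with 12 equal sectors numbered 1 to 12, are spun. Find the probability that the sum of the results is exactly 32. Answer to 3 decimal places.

0.040

There are 12^4 = 20736 equally likely outcomes.
The number of ordered 4-tuples from {1,…,12} summing to 32 is 829.
P(sum = 32) = 829/20736 ≈ 0.040.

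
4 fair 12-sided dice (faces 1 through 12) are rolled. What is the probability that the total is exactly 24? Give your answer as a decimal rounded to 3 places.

0.054

There are 12^4 = 20736 equally likely outcomes.
The number of ordered 4-tuples from {1,…,12} summing to 24 is 1111.
P(sum = 24) = 1111/20736 ≈ 0.054.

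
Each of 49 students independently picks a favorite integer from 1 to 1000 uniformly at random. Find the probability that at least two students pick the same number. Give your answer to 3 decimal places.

It's easier to compute the probability that all 49 are distinct.
P(all distinct) = 1000/1000 · 999/1000 · ··· · 952/1000 ≈ 0.303.
So the probability of at least one match is 1 − 0.303 = 0.697.

0.697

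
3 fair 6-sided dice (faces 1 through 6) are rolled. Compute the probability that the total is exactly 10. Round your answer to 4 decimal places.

0.1250

There are 6^3 = 216 equally likely outcomes.
The number of ordered 3-tuples from {1,…,6} summing to 10 is 27.
P(sum = 10) = 27/216 = 1/8 ≈ 0.1250.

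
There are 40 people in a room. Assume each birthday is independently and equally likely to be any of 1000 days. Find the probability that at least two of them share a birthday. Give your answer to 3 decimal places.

0.546

It's easier to compute the probability that all 40 are distinct.
P(all distinct) = 1000/1000 · 999/1000 · ··· · 961/1000 ≈ 0.454.
So the probability of at least one match is 1 − 0.454 = 0.546.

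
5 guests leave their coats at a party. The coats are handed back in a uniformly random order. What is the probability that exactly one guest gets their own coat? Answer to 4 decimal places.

Choose which one is fixed: C(5,1) = 5 ways.
The remaining 4 must have no fixed point: D(4) = 9.
P = 5·9/120 = 3/8 ≈ 0.3750.

0.3750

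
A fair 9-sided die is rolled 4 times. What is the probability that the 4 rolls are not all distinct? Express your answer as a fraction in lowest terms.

P(all 4 different) = 9/9 · 8/9 · ··· · 6/9 = 112/243.
P(at least two equal) = 1 − 112/243 = 131/243.

131/243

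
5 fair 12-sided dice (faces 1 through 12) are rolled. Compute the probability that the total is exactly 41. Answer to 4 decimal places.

There are 12^5 = 248832 equally likely outcomes.
The number of ordered 5-tuples from {1,…,12} summing to 41 is 7205.
P(sum = 41) = 7205/248832 ≈ 0.0290.

0.0290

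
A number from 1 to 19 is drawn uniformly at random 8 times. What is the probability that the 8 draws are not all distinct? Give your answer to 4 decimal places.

P(all 8 different) = 19/19 · 18/19 · ··· · 12/19 ≈ 0.1794.
P(at least two equal) = 1 − 0.1794 = 0.8206.

0.8206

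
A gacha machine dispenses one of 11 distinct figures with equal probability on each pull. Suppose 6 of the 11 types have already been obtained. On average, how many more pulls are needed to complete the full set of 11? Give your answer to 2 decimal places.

Starting from 6 distinct types, each trial gives a new one with probability (11−i)/11 when i types are held, so the wait for the next new type is 11/(11−i).
E = 11/5 + 11/4 + 11/3 + 11/2 + 11/1 = 1507/60 ≈ 25.12.

25.12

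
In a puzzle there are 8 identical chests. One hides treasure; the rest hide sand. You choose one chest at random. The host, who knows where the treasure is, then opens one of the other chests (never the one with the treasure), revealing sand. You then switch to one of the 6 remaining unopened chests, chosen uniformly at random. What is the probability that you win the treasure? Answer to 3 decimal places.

Your original chest holds the treasure with probability 1/8, so the other 7 collectively hold it with probability 7/8.
The host can always find an empty chest to open, so this doesn't change that 7/8; it is now spread over the 6 remaining unopened chests.
P(win by switching) = (7/8) · (1/6) = 7/48 ≈ 0.146.

0.146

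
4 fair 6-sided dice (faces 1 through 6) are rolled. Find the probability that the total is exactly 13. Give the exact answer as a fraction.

35/324

There are 6^4 = 1296 equally likely outcomes.
The number of ordered 4-tuples from {1,…,6} summing to 13 is 140.
P(sum = 13) = 140/1296 = 35/324.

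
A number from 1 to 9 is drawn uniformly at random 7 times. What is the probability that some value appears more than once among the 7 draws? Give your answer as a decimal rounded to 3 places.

0.962

P(all 7 different) = 9/9 · 8/9 · ··· · 3/9 ≈ 0.038.
P(at least two equal) = 1 − 0.038 = 0.962.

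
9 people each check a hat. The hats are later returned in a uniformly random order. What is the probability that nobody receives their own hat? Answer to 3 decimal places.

0.368

This is the derangement probability: permutations of 9 with no fixed point.
D(9) = 9! · (1 − 1/1! + 1/2! − ··· + (−1)^9/9!) = 133496.
P = 133496/362880 = 16687/45360 ≈ 0.368.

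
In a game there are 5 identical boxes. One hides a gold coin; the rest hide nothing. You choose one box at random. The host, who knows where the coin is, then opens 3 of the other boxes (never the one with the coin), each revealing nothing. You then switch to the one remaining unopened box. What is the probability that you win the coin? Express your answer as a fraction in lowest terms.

Your original box holds the coin with probability 1/5, so the other 4 collectively hold it with probability 4/5.
The host can always find 3 empty boxes to open, so the reveals don't change that 4/5; it is now spread over the 1 remaining unopened box.
P(win by switching) = (4/5) · (1/1) = 4/5.

4/5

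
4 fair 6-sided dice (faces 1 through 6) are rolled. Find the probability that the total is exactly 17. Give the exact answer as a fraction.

13/162

There are 6^4 = 1296 equally likely outcomes.
The number of ordered 4-tuples from {1,…,6} summing to 17 is 104.
P(sum = 17) = 104/1296 = 13/162.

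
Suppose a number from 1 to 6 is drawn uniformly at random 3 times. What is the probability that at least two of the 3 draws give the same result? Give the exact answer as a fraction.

P(all 3 different) = 6/6 · 5/6 · ··· · 4/6 = 5/9.
P(at least two equal) = 1 − 5/9 = 4/9.

4/9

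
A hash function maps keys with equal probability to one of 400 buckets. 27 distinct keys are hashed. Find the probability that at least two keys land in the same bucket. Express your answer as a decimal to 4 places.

0.5924

It's easier to compute the probability that all 27 are distinct.
P(all distinct) = 400/400 · 399/400 · ··· · 374/400 ≈ 0.4076.
So the probability of at least one match is 1 − 0.4076 = 0.5924.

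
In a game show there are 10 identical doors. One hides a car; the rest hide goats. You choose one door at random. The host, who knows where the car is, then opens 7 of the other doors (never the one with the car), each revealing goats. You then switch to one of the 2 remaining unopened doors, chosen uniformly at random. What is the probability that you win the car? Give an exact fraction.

9/20

Your original door holds the car with probability 1/10, so the other 9 collectively hold it with probability 9/10.
The host can always find 7 empty doors to open, so the reveals don't change that 9/10; it is now spread over the 2 remaining unopened doors.
P(win by switching) = (9/10) · (1/2) = 9/20.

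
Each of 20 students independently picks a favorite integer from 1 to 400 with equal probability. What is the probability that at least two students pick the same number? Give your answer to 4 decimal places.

0.3830

It's easier to compute the probability that all 20 are distinct.
P(all distinct) = 400/400 · 399/400 · ··· · 381/400 ≈ 0.6170.
So the probability of at least one match is 1 − 0.6170 = 0.3830.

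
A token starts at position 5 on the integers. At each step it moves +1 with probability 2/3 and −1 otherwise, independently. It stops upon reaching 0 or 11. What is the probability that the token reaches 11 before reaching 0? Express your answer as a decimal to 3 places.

0.969

Let r = q/p = (1/3)/(2/3) = 1/2. The recurrence P(i) = p·P(i+1) + q·P(i−1) with P(0)=0, P(11)=1 gives P(i) = (1 − r^i)/(1 − r^11).
P(5) = (1 − (1/2)^5) / (1 − (1/2)^11) = 1984/2047 ≈ 0.969.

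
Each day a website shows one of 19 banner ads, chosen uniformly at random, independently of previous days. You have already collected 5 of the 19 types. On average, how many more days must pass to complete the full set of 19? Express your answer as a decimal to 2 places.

61.78

Starting from 5 distinct types, each trial gives a new one with probability (19−i)/19 when i types are held, so the wait for the next new type is 19/(19−i).
E = 19/14 + 19/13 + 19/12 + 19/11 + 19/10 + 19/9 + 19/8 + 19/7 + 19/6 + 19/5 + 19/4 + 19/3 + 19/2 + 19/1 = 22262927/360360 ≈ 61.78.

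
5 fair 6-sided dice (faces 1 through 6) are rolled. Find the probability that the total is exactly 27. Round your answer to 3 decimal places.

0.005

There are 6^5 = 7776 equally likely outcomes.
The number of ordered 5-tuples from {1,…,6} summing to 27 is 35.
P(sum = 27) = 35/7776 ≈ 0.005.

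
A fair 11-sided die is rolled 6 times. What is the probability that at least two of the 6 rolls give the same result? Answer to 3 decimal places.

0.812

P(all 6 different) = 11/11 · 10/11 · ··· · 6/11 ≈ 0.188.
P(at least two equal) = 1 − 0.188 = 0.812.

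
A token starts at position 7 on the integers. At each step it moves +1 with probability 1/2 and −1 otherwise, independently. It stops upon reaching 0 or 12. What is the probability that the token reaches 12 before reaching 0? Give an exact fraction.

7/12

With a fair step, P(i) = ½P(i−1) + ½P(i+1) with P(0)=0, P(12)=1 has the linear solution P(i) = i/12.
P(7) = 7/12.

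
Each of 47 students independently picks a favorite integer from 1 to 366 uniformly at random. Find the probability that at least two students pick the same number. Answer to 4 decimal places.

0.9544

It's easier to compute the probability that all 47 are distinct.
P(all distinct) = 366/366 · 365/366 · ··· · 320/366 ≈ 0.0456.
So the probability of at least one match is 1 − 0.0456 = 0.9544.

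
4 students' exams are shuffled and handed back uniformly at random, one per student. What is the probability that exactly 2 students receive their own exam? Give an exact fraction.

1/4

Choose which 2 of the 4 are fixed: C(4,2) = 6 ways.
The remaining 2 must have no fixed point: D(2) = 1.
P = 6·1/24 = 1/4.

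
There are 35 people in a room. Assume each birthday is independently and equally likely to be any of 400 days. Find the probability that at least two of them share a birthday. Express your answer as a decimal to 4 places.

0.7839

It's easier to compute the probability that all 35 are distinct.
P(all distinct) = 400/400 · 399/400 · ··· · 366/400 ≈ 0.2161.
So the probability of at least one match is 1 − 0.2161 = 0.7839.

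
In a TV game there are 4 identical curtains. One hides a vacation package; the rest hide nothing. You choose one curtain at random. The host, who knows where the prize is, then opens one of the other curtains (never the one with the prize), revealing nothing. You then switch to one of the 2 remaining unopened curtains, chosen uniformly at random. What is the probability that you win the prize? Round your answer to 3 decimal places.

Your original curtain holds the prize with probability 1/4, so the other 3 collectively hold it with probability 3/4.
The host can always find an empty curtain to open, so this doesn't change that 3/4; it is now spread over the 2 remaining unopened curtains.
P(win by switching) = (3/4) · (1/2) = 3/8 ≈ 0.375.

0.375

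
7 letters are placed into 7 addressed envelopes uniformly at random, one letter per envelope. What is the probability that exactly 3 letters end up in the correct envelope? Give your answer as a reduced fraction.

1/16

Choose which 3 of the 7 are fixed: C(7,3) = 35 ways.
The remaining 4 must have no fixed point: D(4) = 9.
P = 35·9/5040 = 1/16.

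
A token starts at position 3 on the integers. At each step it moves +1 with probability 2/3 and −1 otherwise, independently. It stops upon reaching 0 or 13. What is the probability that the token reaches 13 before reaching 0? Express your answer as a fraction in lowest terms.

Let r = q/p = (1/3)/(2/3) = 1/2. The recurrence P(i) = p·P(i+1) + q·P(i−1) with P(0)=0, P(13)=1 gives P(i) = (1 − r^i)/(1 − r^13).
P(3) = (1 − (1/2)^3) / (1 − (1/2)^13) = 7168/8191.

7168/8191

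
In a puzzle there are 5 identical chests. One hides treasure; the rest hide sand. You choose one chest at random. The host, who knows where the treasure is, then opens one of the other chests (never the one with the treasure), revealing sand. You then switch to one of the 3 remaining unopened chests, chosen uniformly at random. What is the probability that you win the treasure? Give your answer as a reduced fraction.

Your original chest holds the treasure with probability 1/5, so the other 4 collectively hold it with probability 4/5.
The host can always find an empty chest to open, so this doesn't change that 4/5; it is now spread over the 3 remaining unopened chests.
P(win by switching) = (4/5) · (1/3) = 4/15.

4/15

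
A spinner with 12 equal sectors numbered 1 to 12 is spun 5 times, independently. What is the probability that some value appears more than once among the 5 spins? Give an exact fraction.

P(all 5 different) = 12/12 · 11/12 · ··· · 8/12 = 55/144.
P(at least two equal) = 1 − 55/144 = 89/144.

89/144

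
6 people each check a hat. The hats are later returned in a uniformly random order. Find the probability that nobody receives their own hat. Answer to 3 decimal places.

0.368

This is the derangement probability: permutations of 6 with no fixed point.
D(6) = 6! · (1 − 1/1! + 1/2! − ··· + (−1)^6/6!) = 265.
P = 265/720 = 53/144 ≈ 0.368.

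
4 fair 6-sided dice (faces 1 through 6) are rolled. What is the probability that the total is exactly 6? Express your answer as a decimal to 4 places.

There are 6^4 = 1296 equally likely outcomes.
The number of ordered 4-tuples from {1,…,6} summing to 6 is 10.
P(sum = 6) = 10/1296 = 5/648 ≈ 0.0077.

0.0077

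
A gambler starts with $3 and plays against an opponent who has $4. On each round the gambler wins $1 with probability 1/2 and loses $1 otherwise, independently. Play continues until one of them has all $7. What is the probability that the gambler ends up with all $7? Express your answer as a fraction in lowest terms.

3/7

With a fair step, P(i) = ½P(i−1) + ½P(i+1) with P(0)=0, P(7)=1 has the linear solution P(i) = i/7.
P(3) = 3/7.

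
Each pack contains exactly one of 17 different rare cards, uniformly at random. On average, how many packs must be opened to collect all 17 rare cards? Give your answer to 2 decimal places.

After i distinct types are collected, each trial gives a new one with probability (17−i)/17, so the expected wait for the next new type is 17/(17−i).
E = 17/17 + 17/16 + 17/15 + 17/14 + 17/13 + 17/12 + 17/11 + 17/10 + 17/9 + 17/8 + 17/7 + 17/6 + 17/5 + 17/4 + 17/3 + 17/2 + 17/1 = 42142223/720720 ≈ 58.47.

58.47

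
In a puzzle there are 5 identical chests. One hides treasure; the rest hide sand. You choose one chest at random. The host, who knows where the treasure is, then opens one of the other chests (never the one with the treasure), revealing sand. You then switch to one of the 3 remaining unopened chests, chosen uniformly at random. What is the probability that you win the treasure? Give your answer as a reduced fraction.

4/15

Your original chest holds the treasure with probability 1/5, so the other 4 collectively hold it with probability 4/5.
The host can always find an empty chest to open, so this doesn't change that 4/5; it is now spread over the 3 remaining unopened chests.
P(win by switching) = (4/5) · (1/3) = 4/15.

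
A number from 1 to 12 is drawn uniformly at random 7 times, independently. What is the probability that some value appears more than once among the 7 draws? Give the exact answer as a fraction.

P(all 7 different) = 12/12 · 11/12 · ··· · 6/12 = 385/3456.
P(at least two equal) = 1 − 385/3456 = 3071/3456.

3071/3456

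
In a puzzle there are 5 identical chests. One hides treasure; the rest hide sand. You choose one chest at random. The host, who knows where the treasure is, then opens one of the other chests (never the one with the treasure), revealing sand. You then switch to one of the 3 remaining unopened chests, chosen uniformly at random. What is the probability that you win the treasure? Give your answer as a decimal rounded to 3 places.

0.267

Your original chest holds the treasure with probability 1/5, so the other 4 collectively hold it with probability 4/5.
The host can always find an empty chest to open, so this doesn't change that 4/5; it is now spread over the 3 remaining unopened chests.
P(win by switching) = (4/5) · (1/3) = 4/15 ≈ 0.267.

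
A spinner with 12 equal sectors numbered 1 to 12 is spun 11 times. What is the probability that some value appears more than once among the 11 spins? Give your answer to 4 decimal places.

0.9994

P(all 11 different) = 12/12 · 11/12 · ··· · 2/12 ≈ 0.0006.
P(at least two equal) = 1 − 0.0006 = 0.9994.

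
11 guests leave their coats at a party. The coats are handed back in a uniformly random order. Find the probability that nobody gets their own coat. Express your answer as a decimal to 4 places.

This is the derangement probability: permutations of 11 with no fixed point.
D(11) = 11! · (1 − 1/1! + 1/2! − ··· + (−1)^11/11!) = 14684570.
P = 14684570/39916800 = 1468457/3991680 ≈ 0.3679.

0.3679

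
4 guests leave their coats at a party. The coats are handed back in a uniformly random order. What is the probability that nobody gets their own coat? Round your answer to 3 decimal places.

0.375

This is the derangement probability: permutations of 4 with no fixed point.
D(4) = 4! · (1 − 1/1! + 1/2! − ··· + (−1)^4/4!) = 9.
P = 9/24 = 3/8 ≈ 0.375.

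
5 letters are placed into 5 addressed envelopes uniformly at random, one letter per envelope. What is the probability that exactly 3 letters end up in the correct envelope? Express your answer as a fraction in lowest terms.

1/12

Choose which 3 of the 5 are fixed: C(5,3) = 10 ways.
The remaining 2 must have no fixed point: D(2) = 1.
P = 10·1/120 = 1/12.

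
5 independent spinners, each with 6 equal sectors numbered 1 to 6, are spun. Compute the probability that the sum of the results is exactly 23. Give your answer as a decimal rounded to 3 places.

There are 6^5 = 7776 equally likely outcomes.
The number of ordered 5-tuples from {1,…,6} summing to 23 is 305.
P(sum = 23) = 305/7776 ≈ 0.039.

0.039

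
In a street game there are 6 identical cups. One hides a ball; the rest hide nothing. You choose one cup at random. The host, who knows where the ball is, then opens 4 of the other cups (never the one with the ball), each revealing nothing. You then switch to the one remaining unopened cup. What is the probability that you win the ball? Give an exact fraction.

5/6

Your original cup holds the ball with probability 1/6, so the other 5 collectively hold it with probability 5/6.
The host can always find 4 empty cups to open, so the reveals don't change that 5/6; it is now spread over the 1 remaining unopened cup.
P(win by switching) = (5/6) · (1/1) = 5/6.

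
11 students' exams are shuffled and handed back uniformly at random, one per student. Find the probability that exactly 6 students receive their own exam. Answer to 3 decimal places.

0.001

Choose which 6 of the 11 are fixed: C(11,6) = 462 ways.
The remaining 5 must have no fixed point: D(5) = 44.
P = 462·44/39916800 = 11/21600 ≈ 0.001.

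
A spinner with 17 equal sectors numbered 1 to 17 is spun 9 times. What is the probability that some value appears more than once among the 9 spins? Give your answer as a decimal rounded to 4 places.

0.9256

P(all 9 different) = 17/17 · 16/17 · ··· · 9/17 ≈ 0.0744.
P(at least two equal) = 1 − 0.0744 = 0.9256.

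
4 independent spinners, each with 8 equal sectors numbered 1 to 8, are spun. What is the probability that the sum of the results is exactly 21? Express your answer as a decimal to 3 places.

There are 8^4 = 4096 equally likely outcomes.
The number of ordered 4-tuples from {1,…,8} summing to 21 is 284.
P(sum = 21) = 284/4096 = 71/1024 ≈ 0.069.

0.069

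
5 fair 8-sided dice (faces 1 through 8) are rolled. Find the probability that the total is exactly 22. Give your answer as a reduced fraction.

There are 8^5 = 32768 equally likely outcomes.
The number of ordered 5-tuples from {1,…,8} summing to 22 is 2460.
P(sum = 22) = 2460/32768 = 615/8192.

615/8192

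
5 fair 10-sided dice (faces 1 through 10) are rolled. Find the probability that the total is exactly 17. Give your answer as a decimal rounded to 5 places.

There are 10^5 = 100000 equally likely outcomes.
The number of ordered 5-tuples from {1,…,10} summing to 17 is 1745.
P(sum = 17) = 1745/100000 = 349/20000 ≈ 0.01745.

0.01745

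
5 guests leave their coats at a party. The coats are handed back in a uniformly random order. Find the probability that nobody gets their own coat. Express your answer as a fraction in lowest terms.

11/30

This is the derangement probability: permutations of 5 with no fixed point.
D(5) = 5! · (1 − 1/1! + 1/2! − ··· + (−1)^5/5!) = 44.
P = 44/120 = 11/30.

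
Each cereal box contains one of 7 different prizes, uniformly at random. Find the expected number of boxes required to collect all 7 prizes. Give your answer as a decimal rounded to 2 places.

After i distinct types are collected, each trial gives a new one with probability (7−i)/7, so the expected wait for the next new type is 7/(7−i).
E = 7/7 + 7/6 + 7/5 + 7/4 + 7/3 + 7/2 + 7/1 = 363/20 ≈ 18.15.

18.15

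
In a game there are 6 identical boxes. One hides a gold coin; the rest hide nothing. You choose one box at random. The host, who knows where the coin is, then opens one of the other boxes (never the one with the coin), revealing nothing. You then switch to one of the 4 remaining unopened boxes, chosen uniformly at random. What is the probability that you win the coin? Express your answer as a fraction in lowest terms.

Your original box holds the coin with probability 1/6, so the other 5 collectively hold it with probability 5/6.
The host can always find an empty box to open, so this doesn't change that 5/6; it is now spread over the 4 remaining unopened boxes.
P(win by switching) = (5/6) · (1/4) = 5/24.

5/24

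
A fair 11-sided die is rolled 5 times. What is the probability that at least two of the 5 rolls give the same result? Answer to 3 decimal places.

0.656

P(all 5 different) = 11/11 · 10/11 · ··· · 7/11 ≈ 0.344.
P(at least two equal) = 1 − 0.344 = 0.656.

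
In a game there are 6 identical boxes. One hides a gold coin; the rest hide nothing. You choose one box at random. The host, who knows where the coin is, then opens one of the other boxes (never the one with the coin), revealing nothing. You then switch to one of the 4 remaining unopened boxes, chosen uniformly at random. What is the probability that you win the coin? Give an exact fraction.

5/24

Your original box holds the coin with probability 1/6, so the other 5 collectively hold it with probability 5/6.
The host can always find an empty box to open, so this doesn't change that 5/6; it is now spread over the 4 remaining unopened boxes.
P(win by switching) = (5/6) · (1/4) = 5/24.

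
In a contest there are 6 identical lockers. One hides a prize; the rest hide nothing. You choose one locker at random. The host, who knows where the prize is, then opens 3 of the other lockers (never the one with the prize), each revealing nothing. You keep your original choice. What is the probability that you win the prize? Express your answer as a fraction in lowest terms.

The host can always open 3 empty lockers regardless of your choice, so the reveals give no information about your original locker.
P(win by staying) = 1/6.

1/6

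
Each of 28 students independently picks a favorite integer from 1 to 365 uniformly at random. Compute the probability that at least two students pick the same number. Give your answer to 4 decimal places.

It's easier to compute the probability that all 28 are distinct.
P(all distinct) = 365/365 · 364/365 · ··· · 338/365 ≈ 0.3455.
So the probability of at least one match is 1 − 0.3455 = 0.6545.

0.6545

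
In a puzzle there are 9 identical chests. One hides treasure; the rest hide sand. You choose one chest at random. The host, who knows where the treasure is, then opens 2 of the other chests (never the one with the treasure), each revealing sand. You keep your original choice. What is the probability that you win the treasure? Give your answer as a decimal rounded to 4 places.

The host can always open 2 empty chests regardless of your choice, so the reveals give no information about your original chest.
P(win by staying) = 1/9 ≈ 0.1111.

0.1111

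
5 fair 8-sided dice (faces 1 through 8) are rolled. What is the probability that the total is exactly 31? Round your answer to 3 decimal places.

There are 8^5 = 32768 equally likely outcomes.
The number of ordered 5-tuples from {1,…,8} summing to 31 is 690.
P(sum = 31) = 690/32768 = 345/16384 ≈ 0.021.

0.021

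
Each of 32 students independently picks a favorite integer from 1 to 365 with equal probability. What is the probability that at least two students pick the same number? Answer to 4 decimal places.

0.7533

It's easier to compute the probability that all 32 are distinct.
P(all distinct) = 365/365 · 364/365 · ··· · 334/365 ≈ 0.2467.
So the probability of at least one match is 1 − 0.2467 = 0.7533.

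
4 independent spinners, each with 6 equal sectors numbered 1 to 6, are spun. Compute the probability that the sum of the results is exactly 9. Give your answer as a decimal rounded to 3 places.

0.043

There are 6^4 = 1296 equally likely outcomes.
The number of ordered 4-tuples from {1,…,6} summing to 9 is 56.
P(sum = 9) = 56/1296 = 7/162 ≈ 0.043.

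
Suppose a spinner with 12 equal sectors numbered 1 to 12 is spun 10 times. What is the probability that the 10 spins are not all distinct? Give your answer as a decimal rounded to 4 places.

0.9961

P(all 10 different) = 12/12 · 11/12 · ··· · 3/12 ≈ 0.0039.
P(at least two equal) = 1 − 0.0039 = 0.9961.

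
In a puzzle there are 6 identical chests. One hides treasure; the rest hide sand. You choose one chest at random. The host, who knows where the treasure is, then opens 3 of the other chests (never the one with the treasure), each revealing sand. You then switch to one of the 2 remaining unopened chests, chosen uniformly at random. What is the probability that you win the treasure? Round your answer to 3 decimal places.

0.417

Your original chest holds the treasure with probability 1/6, so the other 5 collectively hold it with probability 5/6.
The host can always find 3 empty chests to open, so the reveals don't change that 5/6; it is now spread over the 2 remaining unopened chests.
P(win by switching) = (5/6) · (1/2) = 5/12 ≈ 0.417.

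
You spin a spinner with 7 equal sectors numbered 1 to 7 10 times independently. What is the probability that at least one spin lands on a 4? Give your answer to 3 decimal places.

P(no spin lands on a 4) = (6/7)^10 ≈ 0.214.
P(at least one) = 1 − 0.214 = 0.786.

0.786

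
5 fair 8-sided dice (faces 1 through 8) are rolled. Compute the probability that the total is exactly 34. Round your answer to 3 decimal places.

There are 8^5 = 32768 equally likely outcomes.
The number of ordered 5-tuples from {1,…,8} summing to 34 is 210.
P(sum = 34) = 210/32768 = 105/16384 ≈ 0.006.

0.006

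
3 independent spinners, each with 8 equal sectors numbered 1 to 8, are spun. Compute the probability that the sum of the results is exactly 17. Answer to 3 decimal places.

0.070

There are 8^3 = 512 equally likely outcomes.
The number of ordered 3-tuples from {1,…,8} summing to 17 is 36.
P(sum = 17) = 36/512 = 9/128 ≈ 0.070.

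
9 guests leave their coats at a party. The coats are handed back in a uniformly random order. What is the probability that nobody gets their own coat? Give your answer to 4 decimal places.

This is the derangement probability: permutations of 9 with no fixed point.
D(9) = 9! · (1 − 1/1! + 1/2! − ··· + (−1)^9/9!) = 133496.
P = 133496/362880 = 16687/45360 ≈ 0.3679.

0.3679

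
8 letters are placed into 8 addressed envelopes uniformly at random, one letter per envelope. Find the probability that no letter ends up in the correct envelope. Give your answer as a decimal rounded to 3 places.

0.368

This is the derangement probability: permutations of 8 with no fixed point.
D(8) = 8! · (1 − 1/1! + 1/2! − ··· + (−1)^8/8!) = 14833.
P = 14833/40320 = 2119/5760 ≈ 0.368.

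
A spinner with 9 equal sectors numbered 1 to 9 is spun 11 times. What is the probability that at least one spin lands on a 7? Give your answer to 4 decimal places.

0.7263

P(no spin lands on a 7) = (8/9)^11 ≈ 0.2737.
P(at least one) = 1 − 0.2737 = 0.7263.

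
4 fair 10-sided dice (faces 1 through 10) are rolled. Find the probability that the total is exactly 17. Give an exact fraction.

There are 10^4 = 10000 equally likely outcomes.
The number of ordered 4-tuples from {1,…,10} summing to 17 is 480.
P(sum = 17) = 480/10000 = 6/125.

6/125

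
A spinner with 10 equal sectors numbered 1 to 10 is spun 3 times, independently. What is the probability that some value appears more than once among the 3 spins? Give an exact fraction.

P(all 3 different) = 10/10 · 9/10 · ··· · 8/10 = 18/25.
P(at least two equal) = 1 − 18/25 = 7/25.

7/25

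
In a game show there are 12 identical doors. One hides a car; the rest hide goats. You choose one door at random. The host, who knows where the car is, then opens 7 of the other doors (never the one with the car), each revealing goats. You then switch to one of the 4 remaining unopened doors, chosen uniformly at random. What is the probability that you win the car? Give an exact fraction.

Your original door holds the car with probability 1/12, so the other 11 collectively hold it with probability 11/12.
The host can always find 7 empty doors to open, so the reveals don't change that 11/12; it is now spread over the 4 remaining unopened doors.
P(win by switching) = (11/12) · (1/4) = 11/48.

11/48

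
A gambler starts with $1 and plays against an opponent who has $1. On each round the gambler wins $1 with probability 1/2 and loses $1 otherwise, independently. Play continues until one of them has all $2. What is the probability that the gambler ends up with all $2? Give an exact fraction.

With a fair step, P(i) = ½P(i−1) + ½P(i+1) with P(0)=0, P(2)=1 has the linear solution P(i) = i/2.
P(1) = 1/2.

1/2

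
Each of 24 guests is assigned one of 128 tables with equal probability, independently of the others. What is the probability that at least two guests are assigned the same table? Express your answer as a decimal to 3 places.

It's easier to compute the probability that all 24 are distinct.
P(all distinct) = 128/128 · 127/128 · ··· · 105/128 ≈ 0.100.
So the probability of at least one match is 1 − 0.100 = 0.900.

0.900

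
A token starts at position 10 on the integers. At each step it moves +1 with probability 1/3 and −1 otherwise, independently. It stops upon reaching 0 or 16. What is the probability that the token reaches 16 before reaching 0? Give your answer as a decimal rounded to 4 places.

0.0156

Let r = q/p = (2/3)/(1/3) = 2. The recurrence P(i) = p·P(i+1) + q·P(i−1) with P(0)=0, P(16)=1 gives P(i) = (1 − r^i)/(1 − r^16).
P(10) = (1 − (2)^10) / (1 − (2)^16) = 341/21845 ≈ 0.0156.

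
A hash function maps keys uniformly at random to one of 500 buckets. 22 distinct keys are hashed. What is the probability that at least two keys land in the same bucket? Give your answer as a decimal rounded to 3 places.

0.374

It's easier to compute the probability that all 22 are distinct.
P(all distinct) = 500/500 · 499/500 · ··· · 479/500 ≈ 0.626.
So the probability of at least one match is 1 − 0.626 = 0.374.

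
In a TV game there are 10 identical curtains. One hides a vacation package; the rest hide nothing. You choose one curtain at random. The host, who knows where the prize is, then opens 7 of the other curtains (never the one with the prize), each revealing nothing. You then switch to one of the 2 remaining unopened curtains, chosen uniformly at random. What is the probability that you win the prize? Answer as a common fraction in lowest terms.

9/20

Your original curtain holds the prize with probability 1/10, so the other 9 collectively hold it with probability 9/10.
The host can always find 7 empty curtains to open, so the reveals don't change that 9/10; it is now spread over the 2 remaining unopened curtains.
P(win by switching) = (9/10) · (1/2) = 9/20.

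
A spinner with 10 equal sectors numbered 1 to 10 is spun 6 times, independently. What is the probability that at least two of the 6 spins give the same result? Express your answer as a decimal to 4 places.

P(all 6 different) = 10/10 · 9/10 · ··· · 5/10 ≈ 0.1512.
P(at least two equal) = 1 − 0.1512 = 0.8488.

0.8488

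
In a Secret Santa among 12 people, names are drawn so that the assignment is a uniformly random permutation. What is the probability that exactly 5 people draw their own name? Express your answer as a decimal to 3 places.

0.003

Choose which 5 of the 12 are fixed: C(12,5) = 792 ways.
The remaining 7 must have no fixed point: D(7) = 1854.
P = 792·1854/479001600 = 103/33600 ≈ 0.003.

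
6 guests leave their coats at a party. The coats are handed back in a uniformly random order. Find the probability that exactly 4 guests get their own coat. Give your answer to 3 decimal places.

Choose which 4 of the 6 are fixed: C(6,4) = 15 ways.
The remaining 2 must have no fixed point: D(2) = 1.
P = 15·1/720 = 1/48 ≈ 0.021.

0.021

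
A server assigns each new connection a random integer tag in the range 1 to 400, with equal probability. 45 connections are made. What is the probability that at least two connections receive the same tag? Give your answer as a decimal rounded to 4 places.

0.9236

It's easier to compute the probability that all 45 are distinct.
P(all distinct) = 400/400 · 399/400 · ··· · 356/400 ≈ 0.0764.
So the probability of at least one match is 1 − 0.0764 = 0.9236.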